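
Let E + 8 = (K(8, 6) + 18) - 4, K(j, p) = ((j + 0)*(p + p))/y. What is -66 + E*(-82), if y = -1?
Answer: 7314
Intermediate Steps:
K(j, p) = -2*j*p (K(j, p) = ((j + 0)*(p + p))/(-1) = (j*(2*p))*(-1) = (2*j*p)*(-1) = -2*j*p)
E = -90 (E = -8 + ((-2*8*6 + 18) - 4) = -8 + ((-96 + 18) - 4) = -8 + (-78 - 4) = -8 - 82 = -90)
-66 + E*(-82) = -66 - 90*(-82) = -66 + 7380 = 7314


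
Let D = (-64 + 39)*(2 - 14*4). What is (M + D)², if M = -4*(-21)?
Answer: 2056356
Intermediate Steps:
M = 84
D = 1350 (D = -25*(2 - 56) = -25*(-54) = 1350)
(M + D)² = (84 + 1350)² = 1434² = 2056356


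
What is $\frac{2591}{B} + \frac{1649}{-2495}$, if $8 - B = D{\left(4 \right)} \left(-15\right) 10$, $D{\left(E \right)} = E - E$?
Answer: $\frac{6451353}{19960} \approx 323.21$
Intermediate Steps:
$D{\left(E \right)} = 0$
$B = 8$ ($B = 8 - 0 \left(-15\right) 10 = 8 - 0 \cdot 10 = 8 - 0 = 8 + 0 = 8$)
$\frac{2591}{B} + \frac{1649}{-2495} = \frac{2591}{8} + \frac{1649}{-2495} = 2591 \cdot \frac{1}{8} + 1649 \left(- \frac{1}{2495}\right) = \frac{2591}{8} - \frac{1649}{2495} = \frac{6451353}{19960}$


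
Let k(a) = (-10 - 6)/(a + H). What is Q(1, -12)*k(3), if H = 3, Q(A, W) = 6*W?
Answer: 192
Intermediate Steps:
k(a) = -16/(3 + a) (k(a) = (-10 - 6)/(a + 3) = -16/(3 + a))
Q(1, -12)*k(3) = (6*(-12))*(-16/(3 + 3)) = -(-1152)/6 = -72*(-8/3) = 192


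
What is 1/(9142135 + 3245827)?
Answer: 1/12387962 ≈ 8.0724e-8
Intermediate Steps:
1/(9142135 + 3245827) = 1/12387962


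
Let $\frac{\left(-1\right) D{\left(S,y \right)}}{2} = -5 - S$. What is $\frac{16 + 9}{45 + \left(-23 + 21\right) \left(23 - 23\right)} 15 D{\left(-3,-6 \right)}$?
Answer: $\frac{100}{3} \approx 33.333$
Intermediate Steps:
$D{\left(S,y \right)} = 10 + 2 S$ ($D{\left(S,y \right)} = - 2 \left(-5 - S\right) = 10 + 2 S$)
$\frac{16 + 9}{45 + \left(-23 + 21\right) \left(23 - 23\right)} 15 D{\left(-3,-6 \right)} = \frac{16 + 9}{45 + \left(-23 + 21\right) \left(23 - 23\right)} 15 \left(10 + 2 \left(-3\right)\right) = \frac{25}{45 - 0} \cdot 15 \left(10 - 6\right) = \frac{25}{45 + 0} \cdot 15 \cdot 4 = \frac{25}{45} \cdot 15 \cdot 4 = 25 \cdot \frac{1}{45} \cdot 15 \cdot 4 = \frac{5}{9} \cdot 15 \cdot 4 = \frac{25}{3} \cdot 4 = \frac{100}{3}$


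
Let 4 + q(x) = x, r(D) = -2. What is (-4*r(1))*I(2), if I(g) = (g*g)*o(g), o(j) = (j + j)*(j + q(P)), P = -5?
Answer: -896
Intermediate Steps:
q(x) = -4 + x
o(j) = 2*j*(-9 + j) (o(j) = (j + j)*(j + (-4 - 5)) = (2*j)*(j - 9) = (2*j)*(-9 + j) = 2*j*(-9 + j))
I(g) = 2*g**3*(-9 + g) (I(g) = (g*g)*(2*g*(-9 + g)) = g**2*(2*g*(-9 + g)) = 2*g**3*(-9 + g))
(-4*r(1))*I(2) = (-4*(-2))*(2*2**3*(-9 + 2)) = 8*(2*8*(-7)) = 8*(-112) = -896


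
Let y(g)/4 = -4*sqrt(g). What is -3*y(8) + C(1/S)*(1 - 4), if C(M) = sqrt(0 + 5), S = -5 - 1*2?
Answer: -3*sqrt(5) + 96*sqrt(2) ≈ 129.06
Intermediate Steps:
S = -7 (S = -5 - 2 = -7)
y(g) = -16*sqrt(g) (y(g) = 4*(-4*sqrt(g)) = -16*sqrt(g))
C(M) = sqrt(5)
-3*y(8) + C(1/S)*(1 - 4) = -(-48)*sqrt(8) + sqrt(5)*(1 - 4) = -(-48)*2*sqrt(2) + sqrt(5)*(-3) = -(-96)*sqrt(2) - 3*sqrt(5) = 96*sqrt(2) - 3*sqrt(5) = -3*sqrt(5) + 96*sqrt(2)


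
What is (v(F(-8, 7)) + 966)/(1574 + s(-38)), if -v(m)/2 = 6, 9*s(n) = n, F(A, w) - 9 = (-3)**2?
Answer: 4293/7064 ≈ 0.60773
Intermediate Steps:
F(A, w) = 18 (F(A, w) = 9 + (-3)**2 = 9 + 9 = 18)
s(n) = n/9
v(m) = -12 (v(m) = -2*6 = -12)
(v(F(-8, 7)) + 966)/(1574 + s(-38)) = (-12 + 966)/(1574 + (1/9)*(-38)) = 954/(1574 - 38/9) = 954/(14128/9) = 954*(9/14128) = 4293/7064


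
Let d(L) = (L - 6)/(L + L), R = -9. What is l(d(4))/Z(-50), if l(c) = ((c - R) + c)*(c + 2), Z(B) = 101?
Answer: 119/808 ≈ 0.14728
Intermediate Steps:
d(L) = (-6 + L)/(2*L) (d(L) = (-6 + L)/((2*L)) = (-6 + L)*(1/(2*L)) = (-6 + L)/(2*L))
l(c) = (2 + c)*(9 + 2*c) (l(c) = ((c - 1*(-9)) + c)*(c + 2) = ((c + 9) + c)*(2 + c) = ((9 + c) + c)*(2 + c) = (9 + 2*c)*(2 + c) = (2 + c)*(9 + 2*c))
l(d(4))/Z(-50) = (18 + 2*((½)*(-6 + 4)/4)² + 13*((½)*(-6 + 4)/4))/101 = (18 + 2*((½)*(¼)*(-2))² + 13*((½)*(¼)*(-2)))*(1/101) = (18 + 2*(-¼)² + 13*(-¼))*(1/101) = (18 + 2*(1/16) - 13/4)*(1/101) = (18 + ⅛ - 13/4)*(1/101) = (119/8)*(1/101) = 119/808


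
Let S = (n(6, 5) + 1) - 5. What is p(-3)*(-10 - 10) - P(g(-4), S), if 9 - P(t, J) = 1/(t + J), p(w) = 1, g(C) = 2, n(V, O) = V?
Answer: -115/4 ≈ -28.750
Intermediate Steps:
S = 2 (S = (6 + 1) - 5 = 7 - 5 = 2)
P(t, J) = 9 - 1/(J + t) (P(t, J) = 9 - 1/(t + J) = 9 - 1/(J + t))
p(-3)*(-10 - 10) - P(g(-4), S) = 1*(-10 - 10) - (-1 + 9*2 + 9*2)/(2 + 2) = 1*(-20) - (-1 + 18 + 18)/4 = -20 - 35/4 = -115/4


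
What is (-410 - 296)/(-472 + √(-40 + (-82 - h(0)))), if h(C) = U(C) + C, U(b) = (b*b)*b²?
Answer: 166616/111453 + 353*I*√122/111453 ≈ 1.4949 + 0.034983*I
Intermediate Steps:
U(b) = b⁴ (U(b) = b²*b² = b⁴)
h(C) = C + C⁴ (h(C) = C⁴ + C = C + C⁴)
(-410 - 296)/(-472 + √(-40 + (-82 - h(0)))) = (-410 - 296)/(-472 + √(-40 + (-82 - (0 + 0⁴)))) = -706/(-472 + √(-40 + (-82 - (0 + 0)))) = -706/(-472 + √(-40 + (-82 - 1*0))) = -706/(-472 + √(-40 + (-82 + 0))) = -706/(-472 + √(-40 - 82)) = -706/(-472 + √(-122)) = -706/(-472 + I*√122)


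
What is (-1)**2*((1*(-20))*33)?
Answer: -660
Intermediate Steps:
(-1)**2*((1*(-20))*33) = 1*(-20*33) = 1*(-660) = -660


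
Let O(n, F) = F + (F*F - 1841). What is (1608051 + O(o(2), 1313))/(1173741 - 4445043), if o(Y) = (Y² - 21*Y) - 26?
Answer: -1665746/1635651 ≈ -1.0184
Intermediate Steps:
o(Y) = -26 + Y² - 21*Y
O(n, F) = -1841 + F + F² (O(n, F) = F + (F² - 1841) = F + (-1841 + F²) = -1841 + F + F²)
(1608051 + O(o(2), 1313))/(1173741 - 4445043) = (1608051 + (-1841 + 1313 + 1313²))/(1173741 - 4445043) = (1608051 + (-1841 + 1313 + 1723969))/(-3271302) = (1608051 + 1723441)*(-1/3271302) = 3331492*(-1/3271302) = -1665746/1635651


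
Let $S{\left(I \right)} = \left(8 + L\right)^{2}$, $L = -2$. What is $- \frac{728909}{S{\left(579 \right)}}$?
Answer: $- \frac{728909}{36} \approx -20247.0$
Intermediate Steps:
$S{\left(I \right)} = 36$ ($S{\left(I \right)} = \left(8 - 2\right)^{2} = 6^{2} = 36$)
$- \frac{728909}{S{\left(579 \right)}} = - \frac{728909}{36}$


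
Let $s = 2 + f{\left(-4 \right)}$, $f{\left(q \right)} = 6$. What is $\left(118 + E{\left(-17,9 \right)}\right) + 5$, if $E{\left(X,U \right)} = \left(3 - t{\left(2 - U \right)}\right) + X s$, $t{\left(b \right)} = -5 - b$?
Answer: $-12$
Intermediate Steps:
$s = 8$ ($s = 2 + 6 = 8$)
$E{\left(X,U \right)} = 10 - U + 8 X$ ($E{\left(X,U \right)} = \left(3 - \left(-5 - \left(2 - U\right)\right)\right) + X 8 = \left(3 - \left(-5 + \left(-2 + U\right)\right)\right) + 8 X = \left(3 - \left(-7 + U\right)\right) + 8 X = \left(10 - U\right) + 8 X = 10 - U + 8 X$)
$\left(118 + E{\left(-17,9 \right)}\right) + 5 = \left(118 + \left(10 - 9 + 8 \left(-17\right)\right)\right) + 5 = \left(118 - 135\right) + 5 = -17 + 5 = -12$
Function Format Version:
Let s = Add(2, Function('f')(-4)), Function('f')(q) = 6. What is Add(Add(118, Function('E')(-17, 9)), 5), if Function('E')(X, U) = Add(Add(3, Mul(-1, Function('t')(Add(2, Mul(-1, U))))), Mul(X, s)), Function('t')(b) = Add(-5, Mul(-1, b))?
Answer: -12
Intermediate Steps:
s = 8 (s = Add(2, 6) = 8)
Function('E')(X, U) = Add(10, Mul(-1, U), Mul(8, X)) (Function('E')(X, U) = Add(Add(3, Mul(-1, Add(-5, Mul(-1, Add(2, Mul(-1, U)))))), Mul(X, 8)) = Add(Add(3, Mul(-1, Add(-5, Add(-2, U)))), Mul(8, X)) = Add(Add(3, Mul(-1, Add(-7, U))), Mul(8, X)) = Add(Add(3, Add(7, Mul(-1, U))), Mul(8, X)) = Add(Add(10, Mul(-1, U)), Mul(8, X)) = Add(10, Mul(-1, U), Mul(8, X)))
Add(Add(118, Function('E')(-17, 9)), 5) = Add(Add(118, Add(10, Mul(-1, 9), Mul(8, -17))), 5) = Add(Add(118, Add(10, -9, -136)), 5) = Add(Add(118, -135), 5) = Add(-17, 5) = -12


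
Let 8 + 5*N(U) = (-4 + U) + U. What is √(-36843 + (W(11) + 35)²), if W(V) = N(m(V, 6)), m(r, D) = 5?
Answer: I*√891146/5 ≈ 188.8*I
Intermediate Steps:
N(U) = -12/5 + 2*U/5 (N(U) = -8/5 + ((-4 + U) + U)/5 = -8/5 + (-4 + 2*U)/5 = -8/5 + (-⅘ + 2*U/5) = -12/5 + 2*U/5)
W(V) = -⅖ (W(V) = -12/5 + (⅖)*5 = -12/5 + 2 = -⅖)
√(-36843 + (W(11) + 35)²) = √(-36843 + (-⅖ + 35)²) = √(-36843 + (173/5)²) = √(-36843 + 29929/25) = √(-891146/25) = I*√891146/5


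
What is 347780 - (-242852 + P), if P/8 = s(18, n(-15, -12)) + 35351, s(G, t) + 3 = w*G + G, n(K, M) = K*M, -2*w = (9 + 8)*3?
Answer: 311376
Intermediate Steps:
w = -51/2 (w = -(9 + 8)*3/2 = -17*3/2 = -½*51 = -51/2 ≈ -25.500)
s(G, t) = -3 - 49*G/2 (s(G, t) = -3 + (-51*G/2 + G) = -3 - 49*G/2)
P = 279256 (P = 8*((-3 - 49/2*18) + 35351) = 8*((-3 - 441) + 35351) = 8*(-444 + 35351) = 8*34907 = 279256)
347780 - (-242852 + P) = 347780 - (-242852 + 279256) = 347780 - 1*36404 = 347780 - 36404 = 311376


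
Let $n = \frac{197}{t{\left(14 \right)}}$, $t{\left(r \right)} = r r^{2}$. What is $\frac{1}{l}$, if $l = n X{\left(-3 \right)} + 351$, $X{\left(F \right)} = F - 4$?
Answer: $\frac{392}{137395} \approx 0.0028531$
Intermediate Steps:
$X{\left(F \right)} = -4 + F$ ($X{\left(F \right)} = F - 4 = -4 + F$)
$t{\left(r \right)} = r^{3}$
$n = \frac{197}{2744}$ ($n = \frac{197}{14^{3}} = \frac{197}{2744} \approx 0.071793$)
$l = \frac{137395}{392}$ ($l = \frac{197 \left(-4 - 3\right)}{2744} + 351 = \frac{197}{2744} \left(-7\right) + 351 = - \frac{197}{392} + 351 = \frac{137395}{392} \approx 350.5$)
$\frac{1}{l} = \frac{1}{\frac{137395}{392}} = \frac{392}{137395}$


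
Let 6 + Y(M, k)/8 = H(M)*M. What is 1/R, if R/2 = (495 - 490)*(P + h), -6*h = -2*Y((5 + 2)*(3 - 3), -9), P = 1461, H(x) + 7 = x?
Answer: 1/14450 ≈ 6.9204e-5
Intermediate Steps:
H(x) = -7 + x
Y(M, k) = -48 + 8*M*(-7 + M) (Y(M, k) = -48 + 8*((-7 + M)*M) = -48 + 8*(M*(-7 + M)) = -48 + 8*M*(-7 + M))
h = -16 (h = -(-1)*(-48 + 8*((5 + 2)*(3 - 3))*(-7 + (5 + 2)*(3 - 3)))/3 = -(-1)*(-48 + 8*(7*0)*(-7 + 7*0))/3 = -(-1)*(-48 + 8*0*(-7 + 0))/3 = -(-1)*(-48 + 8*0*(-7))/3 = -(-1)*(-48 + 0)/3 = -(-1)*(-48)/3 = -⅙*96 = -16)
R = 14450 (R = 2*((495 - 490)*(1461 - 16)) = 2*(5*1445) = 2*7225 = 14450)
1/R = 1/14450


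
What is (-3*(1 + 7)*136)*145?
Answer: -473280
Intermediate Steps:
(-3*(1 + 7)*136)*145 = (-3*8*136)*145 = -24*136*145 = -3264*145 = -473280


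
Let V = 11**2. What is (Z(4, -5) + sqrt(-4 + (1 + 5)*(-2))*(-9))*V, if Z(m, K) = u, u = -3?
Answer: -363 - 4356*I ≈ -363.0 - 4356.0*I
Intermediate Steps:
Z(m, K) = -3
V = 121
(Z(4, -5) + sqrt(-4 + (1 + 5)*(-2))*(-9))*V = (-3 + sqrt(-4 + (1 + 5)*(-2))*(-9))*121 = (-3 + sqrt(-4 + 6*(-2))*(-9))*121 = (-3 + sqrt(-4 - 12)*(-9))*121 = (-3 + sqrt(-16)*(-9))*121 = (-3 + (4*I)*(-9))*121 = (-3 - 36*I)*121 = -363 - 4356*I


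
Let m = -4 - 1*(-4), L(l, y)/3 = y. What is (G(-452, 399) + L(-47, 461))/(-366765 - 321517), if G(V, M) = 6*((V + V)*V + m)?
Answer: -350433/98326 ≈ -3.5640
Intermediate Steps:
L(l, y) = 3*y
m = 0 (m = -4 + 4 = 0)
G(V, M) = 12*V² (G(V, M) = 6*((V + V)*V + 0) = 6*((2*V)*V + 0) = 6*(2*V² + 0) = 6*(2*V²) = 12*V²)
(G(-452, 399) + L(-47, 461))/(-366765 - 321517) = (12*(-452)² + 3*461)/(-366765 - 321517) = (12*204304 + 1383)/(-688282) = (2451648 + 1383)*(-1/688282) = 2453031*(-1/688282) = -350433/98326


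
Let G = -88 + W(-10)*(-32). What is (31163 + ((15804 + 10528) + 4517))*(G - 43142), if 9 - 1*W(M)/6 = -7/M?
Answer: -13898005416/5 ≈ -2.7796e+9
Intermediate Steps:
W(M) = 54 + 42/M (W(M) = 54 - (-42)/M = 54 + 42/M)
G = -8408/5 (G = -88 + (54 + 42/(-10))*(-32) = -88 + (54 + 42*(-⅒))*(-32) = -88 + (54 - 21/5)*(-32) = -88 + (249/5)*(-32) = -88 - 7968/5 = -8408/5 ≈ -1681.6)
(31163 + ((15804 + 10528) + 4517))*(G - 43142) = (31163 + ((15804 + 10528) + 4517))*(-8408/5 - 43142) = (31163 + (26332 + 4517))*(-224118/5) = (31163 + 30849)*(-224118/5) = 62012*(-224118/5) = -13898005416/5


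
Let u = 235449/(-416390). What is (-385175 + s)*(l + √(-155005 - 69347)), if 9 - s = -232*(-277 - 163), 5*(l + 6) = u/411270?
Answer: 417201276795582909/142707262750 - 5846952*I*√1558 ≈ 2.9235e+6 - 2.3079e+8*I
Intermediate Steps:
u = -235449/416390 (u = 235449*(-1/416390) = -235449/416390 ≈ -0.56545)
l = -1712487231483/285414525500 (l = -6 + (-235449/416390/411270)/5 = -6 + (-235449/416390*1/411270)/5 = -6 + (⅕)*(-78483/57082905100) = -6 - 78483/285414525500 = -1712487231483/285414525500 ≈ -6.0000)
s = -102071 (s = 9 - (-232)*(-277 - 163) = 9 - (-232)*(-440) = 9 - 1*102080 = 9 - 102080 = -102071)
(-385175 + s)*(l + √(-155005 - 69347)) = (-385175 - 102071)*(-1712487231483/285414525500 + √(-155005 - 69347)) = -487246*(-1712487231483/285414525500 + √(-224352)) = -487246*(-1712487231483/285414525500 + 12*I*√1558) = 417201276795582909/142707262750 - 5846952*I*√1558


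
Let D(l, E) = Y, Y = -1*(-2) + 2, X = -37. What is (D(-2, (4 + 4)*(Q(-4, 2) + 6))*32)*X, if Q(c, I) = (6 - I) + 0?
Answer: -4736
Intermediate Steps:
Q(c, I) = 6 - I
Y = 4 (Y = 2 + 2 = 4)
D(l, E) = 4
(D(-2, (4 + 4)*(Q(-4, 2) + 6))*32)*X = (4*32)*(-37) = 128*(-37) = -4736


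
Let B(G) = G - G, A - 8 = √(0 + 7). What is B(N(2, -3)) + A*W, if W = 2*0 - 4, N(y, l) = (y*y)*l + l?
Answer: -32 - 4*√7 ≈ -42.583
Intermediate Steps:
N(y, l) = l + l*y² (N(y, l) = y²*l + l = l*y² + l = l + l*y²)
A = 8 + √7 (A = 8 + √(0 + 7) = 8 + √7 ≈ 10.646)
B(G) = 0
W = -4 (W = 0 - 4 = -4)
B(N(2, -3)) + A*W = 0 + (8 + √7)*(-4) = 0 + (-32 - 4*√7) = -32 - 4*√7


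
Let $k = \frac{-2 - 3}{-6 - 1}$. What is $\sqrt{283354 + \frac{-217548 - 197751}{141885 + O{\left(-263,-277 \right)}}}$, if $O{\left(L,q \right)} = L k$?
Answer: $\frac{\sqrt{69692032582143190}}{495940} \approx 532.31$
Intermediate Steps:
$k = \frac{5}{7}$ ($k = - \frac{5}{-7} = \left(-5\right) \left(- \frac{1}{7}\right) = \frac{5}{7} \approx 0.71429$)
$O{\left(L,q \right)} = \frac{5 L}{7}$ ($O{\left(L,q \right)} = L \frac{5}{7} = \frac{5 L}{7}$)
$\sqrt{283354 + \frac{-217548 - 197751}{141885 + O{\left(-263,-277 \right)}}} = \sqrt{283354 + \frac{-217548 - 197751}{141885 + \frac{5}{7} \left(-263\right)}} = \sqrt{283354 - \frac{415299}{141885 - \frac{1315}{7}}} = \sqrt{283354 - \frac{415299}{\frac{991880}{7}}} = \sqrt{283354 - \frac{2907093}{991880}} = \sqrt{\frac{281050258427}{991880}} = \frac{\sqrt{69692032582143190}}{495940}$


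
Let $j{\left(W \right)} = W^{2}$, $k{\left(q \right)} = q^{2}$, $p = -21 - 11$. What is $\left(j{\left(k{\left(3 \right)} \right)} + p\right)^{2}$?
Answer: $2401$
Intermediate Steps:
$p = -32$ ($p = -21 - 11 = -32$)
$\left(j{\left(k{\left(3 \right)} \right)} + p\right)^{2} = \left(\left(3^{2}\right)^{2} - 32\right)^{2} = \left(9^{2} - 32\right)^{2} = \left(81 - 32\right)^{2} = 49^{2} = 2401$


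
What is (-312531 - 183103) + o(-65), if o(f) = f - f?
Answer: -495634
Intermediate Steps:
o(f) = 0
(-312531 - 183103) + o(-65) = (-312531 - 183103) + 0 = -495634 + 0 = -495634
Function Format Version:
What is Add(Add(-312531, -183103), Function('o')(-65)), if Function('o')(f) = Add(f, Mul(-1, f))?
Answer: -495634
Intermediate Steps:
Function('o')(f) = 0
Add(Add(-312531, -183103), Function('o')(-65)) = Add(Add(-312531, -183103), 0) = Add(-495634, 0) = -495634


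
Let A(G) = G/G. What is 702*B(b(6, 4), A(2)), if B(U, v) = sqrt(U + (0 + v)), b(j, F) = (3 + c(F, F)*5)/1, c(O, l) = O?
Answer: 1404*sqrt(6) ≈ 3439.1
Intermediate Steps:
A(G) = 1
b(j, F) = 3 + 5*F (b(j, F) = (3 + F*5)/1 = (3 + 5*F)*1 = 3 + 5*F)
B(U, v) = sqrt(U + v)
702*B(b(6, 4), A(2)) = 702*sqrt((3 + 5*4) + 1) = 702*sqrt((3 + 20) + 1) = 702*sqrt(23 + 1) = 702*sqrt(24) = 702*(2*sqrt(6)) = 1404*sqrt(6)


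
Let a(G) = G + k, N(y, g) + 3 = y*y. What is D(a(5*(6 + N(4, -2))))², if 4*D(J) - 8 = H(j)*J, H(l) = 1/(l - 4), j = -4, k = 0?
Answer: 961/1024 ≈ 0.93848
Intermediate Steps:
N(y, g) = -3 + y² (N(y, g) = -3 + y*y = -3 + y²)
a(G) = G (a(G) = G + 0 = G)
H(l) = 1/(-4 + l)
D(J) = 2 - J/32 (D(J) = 2 + (J/(-4 - 4))/4 = 2 + (J/(-8))/4 = 2 + (-J/8)/4 = 2 - J/32)
D(a(5*(6 + N(4, -2))))² = (2 - 5*(6 + (-3 + 4²))/32)² = (2 - 5*(6 + (-3 + 16))/32)² = (2 - 5*(6 + 13)/32)² = (2 - 5*19/32)² = (2 - 1/32*95)² = (2 - 95/32)² = (-31/32)² = 961/1024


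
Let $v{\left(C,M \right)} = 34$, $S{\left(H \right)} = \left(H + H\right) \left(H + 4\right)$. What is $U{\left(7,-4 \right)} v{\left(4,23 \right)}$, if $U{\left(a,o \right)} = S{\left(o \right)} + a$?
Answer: $238$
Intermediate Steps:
$S{\left(H \right)} = 2 H \left(4 + H\right)$
$U{\left(a,o \right)} = a + 2 o \left(4 + o\right)$ ($U{\left(a,o \right)} = 2 o \left(4 + o\right) + a = a + 2 o \left(4 + o\right)$)
$U{\left(7,-4 \right)} v{\left(4,23 \right)} = \left(7 + 2 \left(-4\right) \left(4 - 4\right)\right) 34 = \left(7 + 2 \left(-4\right) 0\right) 34 = \left(7 + 0\right) 34 = 7 \cdot 34 = 238$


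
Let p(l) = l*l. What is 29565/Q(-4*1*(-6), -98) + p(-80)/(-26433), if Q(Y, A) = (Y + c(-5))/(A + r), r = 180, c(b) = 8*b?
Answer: -32041208645/211464 ≈ -1.5152e+5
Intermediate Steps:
p(l) = l**2
Q(Y, A) = (-40 + Y)/(180 + A) (Q(Y, A) = (Y + 8*(-5))/(A + 180) = (Y - 40)/(180 + A) = (-40 + Y)/(180 + A))
29565/Q(-4*1*(-6), -98) + p(-80)/(-26433) = 29565/(((-40 - 4*1*(-6))/(180 - 98))) + (-80)**2/(-26433) = 29565/(((-40 - 4*(-6))/82)) + 6400*(-1/26433) = 29565/(((-40 + 24)/82)) - 6400/26433 = 29565/(((1/82)*(-16))) - 6400/26433 = 29565/(-8/41) - 6400/26433 = 29565*(-41/8) - 6400/26433 = -1212165/8 - 6400/26433 = -32041208645/211464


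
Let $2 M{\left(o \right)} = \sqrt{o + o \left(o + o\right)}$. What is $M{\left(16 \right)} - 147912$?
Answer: $-147912 + 2 \sqrt{33} \approx -1.479 \cdot 10^{5}$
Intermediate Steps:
$M{\left(o \right)} = \frac{\sqrt{o + 2 o^{2}}}{2}$ ($M{\left(o \right)} = \frac{\sqrt{o + o \left(o + o\right)}}{2} = \frac{\sqrt{o + o 2 o}}{2} = \frac{\sqrt{o + 2 o^{2}}}{2}$)
$M{\left(16 \right)} - 147912 = \frac{\sqrt{16 \left(1 + 2 \cdot 16\right)}}{2} - 147912 = \frac{\sqrt{16 \left(1 + 32\right)}}{2} - 147912 = \frac{\sqrt{16 \cdot 33}}{2} - 147912 = \frac{\sqrt{528}}{2} - 147912 = \frac{4 \sqrt{33}}{2} - 147912 = 2 \sqrt{33} - 147912 = -147912 + 2 \sqrt{33}$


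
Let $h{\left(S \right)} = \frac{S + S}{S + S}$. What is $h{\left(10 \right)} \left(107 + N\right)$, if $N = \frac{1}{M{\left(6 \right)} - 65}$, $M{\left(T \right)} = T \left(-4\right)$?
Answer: $\frac{9522}{89} \approx 106.99$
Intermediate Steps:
$M{\left(T \right)} = - 4 T$
$N = - \frac{1}{89}$ ($N = \frac{1}{\left(-4\right) 6 - 65} = \frac{1}{-24 - 65} = \frac{1}{-89} = - \frac{1}{89} \approx -0.011236$)
$h{\left(S \right)} = 1$ ($h{\left(S \right)} = \frac{2 S}{2 S} = 2 S \frac{1}{2 S} = 1$)
$h{\left(10 \right)} \left(107 + N\right) = 1 \left(107 - \frac{1}{89}\right) = 1 \cdot \frac{9522}{89} = \frac{9522}{89}$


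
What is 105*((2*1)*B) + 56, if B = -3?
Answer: -574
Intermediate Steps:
105*((2*1)*B) + 56 = 105*((2*1)*(-3)) + 56 = 105*(2*(-3)) + 56 = 105*(-6) + 56 = -630 + 56 = -574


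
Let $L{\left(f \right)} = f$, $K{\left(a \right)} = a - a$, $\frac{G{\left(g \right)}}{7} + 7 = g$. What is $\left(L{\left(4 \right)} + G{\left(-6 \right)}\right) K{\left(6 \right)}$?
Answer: $0$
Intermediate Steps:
$G{\left(g \right)} = -49 + 7 g$
$K{\left(a \right)} = 0$
$\left(L{\left(4 \right)} + G{\left(-6 \right)}\right) K{\left(6 \right)} = \left(4 + \left(-49 + 7 \left(-6\right)\right)\right) 0 = \left(4 - 91\right) 0 = \left(-87\right) 0 = 0$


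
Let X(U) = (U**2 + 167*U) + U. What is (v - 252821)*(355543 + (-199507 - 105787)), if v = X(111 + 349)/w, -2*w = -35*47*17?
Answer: -71047679212949/5593 ≈ -1.2703e+10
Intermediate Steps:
w = 27965/2 (w = -(-35*47)*17/2 = -(-1645)*17/2 = -1/2*(-27965) = 27965/2 ≈ 13983.)
X(U) = U**2 + 168*U
v = 115552/5593 (v = ((111 + 349)*(168 + (111 + 349)))/(27965/2) = (460*(168 + 460))*(2/27965) = (460*628)*(2/27965) = 288880*(2/27965) = 115552/5593 ≈ 20.660)
(v - 252821)*(355543 + (-199507 - 105787)) = (115552/5593 - 252821)*(355543 + (-199507 - 105787)) = -1413912301*(355543 - 305294)/5593 = -1413912301/5593*50249 = -71047679212949/5593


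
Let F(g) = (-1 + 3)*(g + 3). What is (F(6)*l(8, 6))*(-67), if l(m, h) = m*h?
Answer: -57888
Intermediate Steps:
l(m, h) = h*m
F(g) = 6 + 2*g (F(g) = 2*(3 + g) = 6 + 2*g)
(F(6)*l(8, 6))*(-67) = ((6 + 2*6)*(6*8))*(-67) = ((6 + 12)*48)*(-67) = (18*48)*(-67) = 864*(-67) = -57888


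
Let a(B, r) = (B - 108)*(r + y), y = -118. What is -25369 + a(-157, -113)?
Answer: 35846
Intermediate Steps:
a(B, r) = (-118 + r)*(-108 + B) (a(B, r) = (B - 108)*(r - 118) = (-108 + B)*(-118 + r) = (-118 + r)*(-108 + B))
-25369 + a(-157, -113) = -25369 + (12744 - 118*(-157) - 108*(-113) - 157*(-113)) = -25369 + (12744 + 18526 + 12204 + 17741) = -25369 + 61215 = 35846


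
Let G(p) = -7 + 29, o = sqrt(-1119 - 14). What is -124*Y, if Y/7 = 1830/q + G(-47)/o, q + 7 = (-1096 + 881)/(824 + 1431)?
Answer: 17909661/80 + 1736*I*sqrt(1133)/103 ≈ 2.2387e+5 + 567.32*I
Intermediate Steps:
o = I*sqrt(1133) (o = sqrt(-1133) = I*sqrt(1133) ≈ 33.66*I)
G(p) = 22
q = -3200/451 (q = -7 + (-1096 + 881)/(824 + 1431) = -7 - 215/2255 = -7 - 215*1/2255 = -7 - 43/451 = -3200/451 ≈ -7.0953)
Y = -577731/320 - 14*I*sqrt(1133)/103 (Y = 7*(1830/(-3200/451) + 22/((I*sqrt(1133)))) = 7*(1830*(-451/3200) + 22*(-I*sqrt(1133)/1133)) = 7*(-82533/320 - 2*I*sqrt(1133)/103) = -577731/320 - 14*I*sqrt(1133)/103 ≈ -1805.4 - 4.5752*I)
-124*Y = -124*(-577731/320 - 14*I*sqrt(1133)/103) = 17909661/80 + 1736*I*sqrt(1133)/103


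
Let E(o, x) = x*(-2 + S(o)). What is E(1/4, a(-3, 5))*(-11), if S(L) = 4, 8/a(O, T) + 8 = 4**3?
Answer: -22/7 ≈ -3.1429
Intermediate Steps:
a(O, T) = 1/7 (a(O, T) = 8/(-8 + 4**3) = 8/(-8 + 64) = 8/56 = 8*(1/56) = 1/7)
E(o, x) = 2*x (E(o, x) = x*(-2 + 4) = x*2 = 2*x)
E(1/4, a(-3, 5))*(-11) = (2*(1/7))*(-11) = (2/7)*(-11) = -22/7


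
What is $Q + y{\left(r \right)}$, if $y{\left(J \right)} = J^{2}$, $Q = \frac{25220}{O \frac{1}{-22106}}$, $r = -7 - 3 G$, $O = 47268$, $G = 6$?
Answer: $- \frac{10153285}{909} \approx -11170.0$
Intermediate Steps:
$r = -25$ ($r = -7 - 18 = -25$)
$Q = - \frac{10721410}{909}$ ($Q = \frac{25220}{47268 \frac{1}{-22106}} = \frac{25220}{47268 \left(- \frac{1}{22106}\right)} = \frac{25220}{- \frac{23634}{11053}} = 25220 \left(- \frac{11053}{23634}\right) = - \frac{10721410}{909} \approx -11795.0$)
$Q + y{\left(r \right)} = - \frac{10721410}{909} + \left(-25\right)^{2} = - \frac{10721410}{909} + 625 = - \frac{10153285}{909}$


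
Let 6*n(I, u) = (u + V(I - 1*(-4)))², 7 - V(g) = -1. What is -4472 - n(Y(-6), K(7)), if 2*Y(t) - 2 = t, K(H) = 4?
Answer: -4496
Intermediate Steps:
V(g) = 8 (V(g) = 7 - 1*(-1) = 7 + 1 = 8)
Y(t) = 1 + t/2
n(I, u) = (8 + u)²/6 (n(I, u) = (u + 8)²/6 = (8 + u)²/6)
-4472 - n(Y(-6), K(7)) = -4472 - (8 + 4)²/6 = -4472 - 12²/6 = -4472 - 144/6 = -4472 - 1*24 = -4472 - 24 = -4496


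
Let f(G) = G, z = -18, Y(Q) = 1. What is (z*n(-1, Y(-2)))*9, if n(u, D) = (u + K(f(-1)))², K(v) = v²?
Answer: 0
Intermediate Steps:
n(u, D) = (1 + u)² (n(u, D) = (u + (-1)²)² = (u + 1)² = (1 + u)²)
(z*n(-1, Y(-2)))*9 = -18*(1 - 1)²*9 = -18*0²*9 = -18*0*9 = 0*9 = 0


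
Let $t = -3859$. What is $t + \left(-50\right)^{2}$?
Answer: $-1359$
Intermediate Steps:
$t + \left(-50\right)^{2} = -3859 + \left(-50\right)^{2} = -3859 + 2500 = -1359$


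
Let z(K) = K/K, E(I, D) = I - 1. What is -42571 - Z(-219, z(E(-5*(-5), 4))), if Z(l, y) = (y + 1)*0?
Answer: -42571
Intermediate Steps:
E(I, D) = -1 + I
z(K) = 1
Z(l, y) = 0 (Z(l, y) = (1 + y)*0 = 0)
-42571 - Z(-219, z(E(-5*(-5), 4))) = -42571 - 1*0 = -42571 + 0 = -42571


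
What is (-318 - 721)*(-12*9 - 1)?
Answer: 113251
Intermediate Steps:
(-318 - 721)*(-12*9 - 1) = -1039*(-108 - 1) = -1039*(-109) = 113251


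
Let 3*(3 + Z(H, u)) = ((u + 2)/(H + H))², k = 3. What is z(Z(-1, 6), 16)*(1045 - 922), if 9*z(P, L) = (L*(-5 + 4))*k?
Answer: -656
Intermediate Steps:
Z(H, u) = -3 + (2 + u)²/(12*H²) (Z(H, u) = -3 + ((u + 2)/(H + H))²/3 = -3 + ((2 + u)/((2*H)))²/3 = -3 + ((2 + u)*(1/(2*H)))²/3 = -3 + ((2 + u)/(2*H))²/3 = -3 + ((2 + u)²/(4*H²))/3 = -3 + (2 + u)²/(12*H²))
z(P, L) = -L/3 (z(P, L) = ((L*(-5 + 4))*3)/9 = ((L*(-1))*3)/9 = (-L*3)/9 = (-3*L)/9 = -L/3)
z(Z(-1, 6), 16)*(1045 - 922) = (-⅓*16)*(1045 - 922) = -16/3*123 = -656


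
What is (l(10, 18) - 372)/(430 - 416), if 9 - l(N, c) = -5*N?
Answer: -313/14 ≈ -22.357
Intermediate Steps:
l(N, c) = 9 + 5*N (l(N, c) = 9 - (-5)*N = 9 + 5*N)
(l(10, 18) - 372)/(430 - 416) = ((9 + 5*10) - 372)/(430 - 416) = ((9 + 50) - 372)/14 = (59 - 372)*(1/14) = -313*1/14 = -313/14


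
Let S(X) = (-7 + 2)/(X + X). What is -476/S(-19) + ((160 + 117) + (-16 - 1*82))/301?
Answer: -5443593/1505 ≈ -3617.0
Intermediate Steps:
S(X) = -5/(2*X) (S(X) = -5*1/(2*X) = -5/(2*X))
-476/S(-19) + ((160 + 117) + (-16 - 1*82))/301 = -476/((-5/2/(-19))) + ((160 + 117) + (-16 - 1*82))/301 = -476/((-5/2*(-1/19))) + (277 + (-16 - 82))*(1/301) = -476/5/38 + (277 - 98)*(1/301) = -476*38/5 + 179*(1/301) = -18088/5 + 179/301 = -5443593/1505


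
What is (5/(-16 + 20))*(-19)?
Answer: -95/4 ≈ -23.750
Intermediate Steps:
(5/(-16 + 20))*(-19) = (5/4)*(-19) = -95/4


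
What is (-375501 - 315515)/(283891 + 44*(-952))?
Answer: -691016/242003 ≈ -2.8554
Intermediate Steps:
(-375501 - 315515)/(283891 + 44*(-952)) = -691016/(283891 - 41888) = -691016/242003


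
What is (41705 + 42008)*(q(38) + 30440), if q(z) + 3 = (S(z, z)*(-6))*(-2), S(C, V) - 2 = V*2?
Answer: 2626327949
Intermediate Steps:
S(C, V) = 2 + 2*V (S(C, V) = 2 + V*2 = 2 + 2*V)
q(z) = 21 + 24*z (q(z) = -3 + ((2 + 2*z)*(-6))*(-2) = -3 + (-12 - 12*z)*(-2) = -3 + (24 + 24*z) = 21 + 24*z)
(41705 + 42008)*(q(38) + 30440) = (41705 + 42008)*((21 + 24*38) + 30440) = 83713*((21 + 912) + 30440) = 83713*(933 + 30440) = 83713*31373 = 2626327949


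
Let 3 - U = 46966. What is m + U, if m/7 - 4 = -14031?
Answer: -145152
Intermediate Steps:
U = -46963 (U = 3 - 1*46966 = 3 - 46966 = -46963)
m = -98189 (m = 28 + 7*(-14031) = 28 - 98217 = -98189)
m + U = -98189 - 46963 = -145152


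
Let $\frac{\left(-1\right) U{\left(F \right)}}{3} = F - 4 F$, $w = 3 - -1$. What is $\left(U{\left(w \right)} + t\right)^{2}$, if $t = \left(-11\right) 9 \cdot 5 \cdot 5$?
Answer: $5948721$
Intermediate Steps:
$w = 4$ ($w = 3 + 1 = 4$)
$U{\left(F \right)} = 9 F$ ($U{\left(F \right)} = - 3 \left(F - 4 F\right) = - 3 \left(- 3 F\right) = 9 F$)
$t = -2475$ ($t = \left(-99\right) 25 = -2475$)
$\left(U{\left(w \right)} + t\right)^{2} = \left(9 \cdot 4 - 2475\right)^{2} = \left(36 - 2475\right)^{2} = \left(-2439\right)^{2} = 5948721$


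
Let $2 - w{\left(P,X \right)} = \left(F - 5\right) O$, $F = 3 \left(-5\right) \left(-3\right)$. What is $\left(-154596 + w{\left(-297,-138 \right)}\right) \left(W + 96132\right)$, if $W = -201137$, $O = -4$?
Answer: $16216342170$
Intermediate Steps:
$F = 45$ ($F = \left(-15\right) \left(-3\right) = 45$)
$w{\left(P,X \right)} = 162$ ($w{\left(P,X \right)} = 2 - \left(45 - 5\right) \left(-4\right) = 2 - 40 \left(-4\right) = 2 - -160 = 2 + 160 = 162$)
$\left(-154596 + w{\left(-297,-138 \right)}\right) \left(W + 96132\right) = \left(-154596 + 162\right) \left(-201137 + 96132\right) = \left(-154434\right) \left(-105005\right) = 16216342170$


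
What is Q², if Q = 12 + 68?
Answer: 6400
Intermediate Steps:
Q = 80
Q² = 80² = 6400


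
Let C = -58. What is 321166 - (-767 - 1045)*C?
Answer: 216070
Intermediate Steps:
321166 - (-767 - 1045)*C = 321166 - (-767 - 1045)*(-58) = 321166 - (-1812)*(-58) = 321166 - 1*105096 = 321166 - 105096 = 216070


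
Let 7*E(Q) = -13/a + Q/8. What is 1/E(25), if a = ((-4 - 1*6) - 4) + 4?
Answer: 280/177 ≈ 1.5819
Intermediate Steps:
a = -10 (a = ((-4 - 6) - 4) + 4 = (-10 - 4) + 4 = -14 + 4 = -10)
E(Q) = 13/70 + Q/56 (E(Q) = (-13/(-10) + Q/8)/7 = (-13*(-1/10) + Q*(1/8))/7 = (13/10 + Q/8)/7 = 13/70 + Q/56)
1/E(25) = 1/(13/70 + (1/56)*25) = 1/(13/70 + 25/56) = 1/(177/280) = 280/177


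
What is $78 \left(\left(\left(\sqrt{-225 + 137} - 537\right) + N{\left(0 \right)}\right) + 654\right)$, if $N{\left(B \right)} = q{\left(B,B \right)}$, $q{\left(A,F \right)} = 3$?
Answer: $9360 + 156 i \sqrt{22} \approx 9360.0 + 731.71 i$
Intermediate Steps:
$N{\left(B \right)} = 3$
$78 \left(\left(\left(\sqrt{-225 + 137} - 537\right) + N{\left(0 \right)}\right) + 654\right) = 78 \left(\left(\left(\sqrt{-225 + 137} - 537\right) + 3\right) + 654\right) = 78 \left(\left(\left(\sqrt{-88} - 537\right) + 3\right) + 654\right) = 78 \left(\left(\left(2 i \sqrt{22} - 537\right) + 3\right) + 654\right) = 78 \left(\left(\left(-537 + 2 i \sqrt{22}\right) + 3\right) + 654\right) = 78 \left(\left(-534 + 2 i \sqrt{22}\right) + 654\right) = 78 \left(120 + 2 i \sqrt{22}\right) = 9360 + 156 i \sqrt{22}$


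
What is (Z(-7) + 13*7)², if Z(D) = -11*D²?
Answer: 200704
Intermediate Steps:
(Z(-7) + 13*7)² = (-11*(-7)² + 13*7)² = (-11*49 + 91)² = (-539 + 91)² = (-448)² = 200704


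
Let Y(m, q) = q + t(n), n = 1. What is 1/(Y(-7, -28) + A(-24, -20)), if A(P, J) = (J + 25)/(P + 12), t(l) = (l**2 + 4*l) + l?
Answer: -12/269 ≈ -0.044610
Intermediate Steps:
t(l) = l**2 + 5*l
A(P, J) = (25 + J)/(12 + P)
Y(m, q) = 6 + q (Y(m, q) = q + 1*(5 + 1) = q + 1*6 = q + 6 = 6 + q)
1/(Y(-7, -28) + A(-24, -20)) = 1/((6 - 28) + (25 - 20)/(12 - 24)) = 1/(-22 + 5/(-12)) = 1/(-22 - 1/12*5) = 1/(-22 - 5/12) = 1/(-269/12) = -12/269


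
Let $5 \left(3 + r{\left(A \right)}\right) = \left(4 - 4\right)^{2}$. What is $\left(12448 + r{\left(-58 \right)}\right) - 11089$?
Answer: $1356$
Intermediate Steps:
$r{\left(A \right)} = -3$ ($r{\left(A \right)} = -3 + \frac{\left(4 - 4\right)^{2}}{5} = -3 + \frac{0^{2}}{5} = -3 + \frac{1}{5} \cdot 0 = -3 + 0 = -3$)
$\left(12448 + r{\left(-58 \right)}\right) - 11089 = \left(12448 - 3\right) - 11089 = 12445 - 11089 = 1356$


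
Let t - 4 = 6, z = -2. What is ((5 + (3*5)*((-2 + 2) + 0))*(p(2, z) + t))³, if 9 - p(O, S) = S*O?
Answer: 1520875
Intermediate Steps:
t = 10 (t = 4 + 6 = 10)
p(O, S) = 9 - O*S (p(O, S) = 9 - S*O = 9 - O*S)
((5 + (3*5)*((-2 + 2) + 0))*(p(2, z) + t))³ = ((5 + (3*5)*((-2 + 2) + 0))*((9 - 1*2*(-2)) + 10))³ = ((5 + 15*(0 + 0))*((9 + 4) + 10))³ = ((5 + 15*0)*(13 + 10))³ = ((5 + 0)*23)³ = (5*23)³ = 115³ = 1520875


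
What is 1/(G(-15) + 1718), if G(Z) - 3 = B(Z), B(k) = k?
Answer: 1/1706 ≈ 0.00058617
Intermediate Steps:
G(Z) = 3 + Z
1/(G(-15) + 1718) = 1/((3 - 15) + 1718) = 1/(-12 + 1718) = 1/1706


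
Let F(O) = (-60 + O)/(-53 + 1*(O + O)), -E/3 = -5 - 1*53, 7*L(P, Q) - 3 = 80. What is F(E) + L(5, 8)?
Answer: 25283/2065 ≈ 12.244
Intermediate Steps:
L(P, Q) = 83/7 (L(P, Q) = 3/7 + (⅐)*80 = 3/7 + 80/7 = 83/7)
E = 174 (E = -3*(-5 - 1*53) = -3*(-5 - 53) = -3*(-58) = 174)
F(O) = (-60 + O)/(-53 + 2*O) (F(O) = (-60 + O)/(-53 + 1*(2*O)) = (-60 + O)/(-53 + 2*O))
F(E) + L(5, 8) = (-60 + 174)/(-53 + 2*174) + 83/7 = 114/(-53 + 348) + 83/7 = 114/295 + 83/7 = 25283/2065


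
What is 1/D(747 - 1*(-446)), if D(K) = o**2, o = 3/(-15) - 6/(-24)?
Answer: 400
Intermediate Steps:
o = 1/20 (o = 3*(-1/15) - 6*(-1/24) = -1/5 + 1/4 = 1/20 ≈ 0.050000)
D(K) = 1/400 (D(K) = (1/20)**2 = 1/400)
1/D(747 - 1*(-446)) = 1/(1/400) = 400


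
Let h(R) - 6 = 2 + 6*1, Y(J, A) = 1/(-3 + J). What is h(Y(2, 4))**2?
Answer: 196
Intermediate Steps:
h(R) = 14 (h(R) = 6 + (2 + 6*1) = 6 + (2 + 6) = 6 + 8 = 14)
h(Y(2, 4))**2 = 14**2 = 196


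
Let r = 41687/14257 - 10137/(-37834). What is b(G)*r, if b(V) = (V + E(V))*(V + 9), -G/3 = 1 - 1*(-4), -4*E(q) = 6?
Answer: 170449207533/539399338 ≈ 316.00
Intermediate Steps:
E(q) = -3/2 (E(q) = -1/4*6 = -3/2)
G = -15 (G = -3*(1 - 1*(-4)) = -3*(1 + 4) = -3*5 = -15)
b(V) = (9 + V)*(-3/2 + V) (b(V) = (V - 3/2)*(V + 9) = (-3/2 + V)*(9 + V) = (9 + V)*(-3/2 + V))
r = 1721709167/539399338 (r = 41687*(1/14257) - 10137*(-1/37834) = 41687/14257 + 10137/37834 = 1721709167/539399338 ≈ 3.1919)
b(G)*r = (-27/2 + (-15)**2 + (15/2)*(-15))*(1721709167/539399338) = (-27/2 + 225 - 225/2)*(1721709167/539399338) = 99*(1721709167/539399338) = 170449207533/539399338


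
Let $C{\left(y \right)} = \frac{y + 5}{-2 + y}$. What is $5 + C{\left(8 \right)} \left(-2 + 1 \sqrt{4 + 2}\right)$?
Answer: $\frac{2}{3} + \frac{13 \sqrt{6}}{6} \approx 5.9739$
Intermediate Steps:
$C{\left(y \right)} = \frac{5 + y}{-2 + y}$
$5 + C{\left(8 \right)} \left(-2 + 1 \sqrt{4 + 2}\right) = 5 + \frac{5 + 8}{-2 + 8} \left(-2 + 1 \sqrt{4 + 2}\right) = 5 + \frac{1}{6} \cdot 13 \left(-2 + 1 \sqrt{6}\right) = 5 + \frac{1}{6} \cdot 13 \left(-2 + \sqrt{6}\right) = 5 + \frac{13 \left(-2 + \sqrt{6}\right)}{6} = 5 - \left(\frac{13}{3} - \frac{13 \sqrt{6}}{6}\right) = \frac{2}{3} + \frac{13 \sqrt{6}}{6}$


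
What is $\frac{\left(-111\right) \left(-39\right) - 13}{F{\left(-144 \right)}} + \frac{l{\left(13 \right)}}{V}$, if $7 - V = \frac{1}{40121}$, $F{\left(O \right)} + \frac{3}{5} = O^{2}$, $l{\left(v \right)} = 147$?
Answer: $\frac{617525519479}{29117270742} \approx 21.208$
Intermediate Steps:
$F{\left(O \right)} = - \frac{3}{5} + O^{2}$
$V = \frac{280846}{40121}$ ($V = 7 - \frac{1}{40121} = \frac{280846}{40121} \approx 7.0$)
$\frac{\left(-111\right) \left(-39\right) - 13}{F{\left(-144 \right)}} + \frac{l{\left(13 \right)}}{V} = \frac{\left(-111\right) \left(-39\right) - 13}{- \frac{3}{5} + \left(-144\right)^{2}} + \frac{147}{\frac{280846}{40121}} = \frac{4329 - 13}{- \frac{3}{5} + 20736} + 147 \cdot \frac{40121}{280846} = \frac{4316}{\frac{103677}{5}} + \frac{5897787}{280846} = 4316 \cdot \frac{5}{103677} + \frac{5897787}{280846} = \frac{21580}{103677} + \frac{5897787}{280846} = \frac{617525519479}{29117270742}$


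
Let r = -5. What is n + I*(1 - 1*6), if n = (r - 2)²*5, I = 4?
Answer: 225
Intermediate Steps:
n = 245 (n = (-5 - 2)²*5 = (-7)²*5 = 49*5 = 245)
n + I*(1 - 1*6) = 245 + 4*(1 - 1*6) = 245 + 4*(1 - 6) = 245 + 4*(-5) = 245 - 20 = 225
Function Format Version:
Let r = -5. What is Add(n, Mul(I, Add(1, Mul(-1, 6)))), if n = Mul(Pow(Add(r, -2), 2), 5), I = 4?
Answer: 225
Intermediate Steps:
n = 245 (n = Mul(Pow(Add(-5, -2), 2), 5) = Mul(Pow(-7, 2), 5) = Mul(49, 5) = 245)
Add(n, Mul(I, Add(1, Mul(-1, 6)))) = Add(245, Mul(4, Add(1, Mul(-1, 6)))) = Add(245, Mul(4, Add(1, -6))) = Add(245, Mul(4, -5)) = Add(245, -20) = 225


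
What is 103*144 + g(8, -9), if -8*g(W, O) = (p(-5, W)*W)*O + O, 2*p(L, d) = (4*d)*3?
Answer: 122121/8 ≈ 15265.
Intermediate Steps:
p(L, d) = 6*d (p(L, d) = ((4*d)*3)/2 = (12*d)/2 = 6*d)
g(W, O) = -O/8 - 3*O*W²/4 (g(W, O) = -(((6*W)*W)*O + O)/8 = -((6*W²)*O + O)/8 = -(6*O*W² + O)/8 = -(O + 6*O*W²)/8 = -O/8 - 3*O*W²/4)
103*144 + g(8, -9) = 103*144 - ⅛*(-9)*(1 + 6*8²) = 14832 - ⅛*(-9)*(1 + 6*64) = 14832 - ⅛*(-9)*(1 + 384) = 14832 - ⅛*(-9)*385 = 14832 + 3465/8 = 122121/8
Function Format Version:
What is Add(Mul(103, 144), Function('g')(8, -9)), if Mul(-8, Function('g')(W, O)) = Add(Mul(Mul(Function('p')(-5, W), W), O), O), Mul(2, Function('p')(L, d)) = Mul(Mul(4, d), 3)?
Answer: Rational(122121, 8) ≈ 15265.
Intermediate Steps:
Function('p')(L, d) = Mul(6, d) (Function('p')(L, d) = Mul(Rational(1, 2), Mul(Mul(4, d), 3)) = Mul(Rational(1, 2), Mul(12, d)) = Mul(6, d))
Function('g')(W, O) = Add(Mul(Rational(-1, 8), O), Mul(Rational(-3, 4), O, Pow(W, 2))) (Function('g')(W, O) = Mul(Rational(-1, 8), Add(Mul(Mul(Mul(6, W), W), O), O)) = Mul(Rational(-1, 8), Add(Mul(Mul(6, Pow(W, 2)), O), O)) = Mul(Rational(-1, 8), Add(Mul(6, O, Pow(W, 2)), O)) = Mul(Rational(-1, 8), Add(O, Mul(6, O, Pow(W, 2)))) = Add(Mul(Rational(-1, 8), O), Mul(Rational(-3, 4), O, Pow(W, 2))))
Add(Mul(103, 144), Function('g')(8, -9)) = Add(Mul(103, 144), Mul(Rational(-1, 8), -9, Add(1, Mul(6, Pow(8, 2))))) = Add(14832, Mul(Rational(-1, 8), -9, Add(1, Mul(6, 64)))) = Add(14832, Mul(Rational(-1, 8), -9, Add(1, 384))) = Add(14832, Mul(Rational(-1, 8), -9, 385)) = Add(14832, Rational(3465, 8)) = Rational(122121, 8)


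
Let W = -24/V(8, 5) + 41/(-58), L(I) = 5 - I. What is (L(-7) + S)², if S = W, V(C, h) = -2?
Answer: 1825201/3364 ≈ 542.57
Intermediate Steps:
W = 655/58 (W = -24/(-2) + 41/(-58) = -24*(-½) + 41*(-1/58) = 12 - 41/58 = 655/58 ≈ 11.293)
S = 655/58 ≈ 11.293
(L(-7) + S)² = ((5 - 1*(-7)) + 655/58)² = ((5 + 7) + 655/58)² = (12 + 655/58)² = (1351/58)² = 1825201/3364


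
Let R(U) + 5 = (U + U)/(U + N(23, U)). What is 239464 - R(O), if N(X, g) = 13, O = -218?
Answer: 49090709/205 ≈ 2.3947e+5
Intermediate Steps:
R(U) = -5 + 2*U/(13 + U) (R(U) = -5 + (U + U)/(U + 13) = -5 + (2*U)/(13 + U) = -5 + 2*U/(13 + U))
239464 - R(O) = 239464 - (-65 - 3*(-218))/(13 - 218) = 239464 - (-65 + 654)/(-205) = 239464 - (-1)*589/205 = 239464 - 1*(-589/205) = 239464 + 589/205 = 49090709/205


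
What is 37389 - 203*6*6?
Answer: 30081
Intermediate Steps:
37389 - 203*6*6 = 37389 - 203*36 = 37389 - 1*7308 = 37389 - 7308 = 30081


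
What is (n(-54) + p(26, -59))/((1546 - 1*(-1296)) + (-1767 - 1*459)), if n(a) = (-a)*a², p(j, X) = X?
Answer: 157405/616 ≈ 255.53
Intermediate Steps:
n(a) = -a³
(n(-54) + p(26, -59))/((1546 - 1*(-1296)) + (-1767 - 1*459)) = (-1*(-54)³ - 59)/((1546 - 1*(-1296)) + (-1767 - 1*459)) = (-1*(-157464) - 59)/((1546 + 1296) + (-1767 - 459)) = (157464 - 59)/(2842 - 2226) = 157405/616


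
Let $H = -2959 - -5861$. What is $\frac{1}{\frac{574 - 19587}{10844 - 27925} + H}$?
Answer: $\frac{17081}{49588075} \approx 0.00034446$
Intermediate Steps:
$H = 2902$ ($H = -2959 + 5861 = 2902$)
$\frac{1}{\frac{574 - 19587}{10844 - 27925} + H} = \frac{1}{\frac{574 - 19587}{10844 - 27925} + 2902} = \frac{1}{- \frac{19013}{-17081} + 2902} = \frac{1}{\left(-19013\right) \left(- \frac{1}{17081}\right) + 2902} = \frac{1}{\frac{19013}{17081} + 2902} = \frac{1}{\frac{49588075}{17081}} = \frac{17081}{49588075}$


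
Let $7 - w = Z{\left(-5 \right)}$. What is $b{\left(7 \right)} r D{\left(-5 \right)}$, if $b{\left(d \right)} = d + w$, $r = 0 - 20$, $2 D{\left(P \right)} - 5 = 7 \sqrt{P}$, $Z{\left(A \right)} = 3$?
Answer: $-550 - 770 i \sqrt{5} \approx -550.0 - 1721.8 i$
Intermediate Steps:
$D{\left(P \right)} = \frac{5}{2} + \frac{7 \sqrt{P}}{2}$
$r = -20$ ($r = 0 - 20 = -20$)
$w = 4$ ($w = 7 - 3 = 4$)
$b{\left(d \right)} = 4 + d$ ($b{\left(d \right)} = d + 4 = 4 + d$)
$b{\left(7 \right)} r D{\left(-5 \right)} = \left(4 + 7\right) \left(-20\right) \left(\frac{5}{2} + \frac{7 \sqrt{-5}}{2}\right) = 11 \left(-20\right) \left(\frac{5}{2} + \frac{7 i \sqrt{5}}{2}\right) = - 220 \left(\frac{5}{2} + \frac{7 i \sqrt{5}}{2}\right) = -550 - 770 i \sqrt{5}$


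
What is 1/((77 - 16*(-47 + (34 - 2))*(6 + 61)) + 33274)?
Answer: 1/49431 ≈ 2.0230e-5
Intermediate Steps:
1/((77 - 16*(-47 + (34 - 2))*(6 + 61)) + 33274) = 1/((77 - 16*(-47 + 32)*67) + 33274) = 1/((77 - (-240)*67) + 33274) = 1/((77 - 16*(-1005)) + 33274) = 1/((77 + 16080) + 33274) = 1/(16157 + 33274) = 1/49431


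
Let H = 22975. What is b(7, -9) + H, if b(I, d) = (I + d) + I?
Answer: 22980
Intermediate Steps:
b(I, d) = d + 2*I
b(7, -9) + H = (-9 + 2*7) + 22975 = (-9 + 14) + 22975 = 5 + 22975 = 22980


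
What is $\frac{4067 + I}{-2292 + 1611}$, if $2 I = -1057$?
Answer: $- \frac{2359}{454} \approx -5.196$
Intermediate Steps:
$I = - \frac{1057}{2}$ ($I = \frac{1}{2} \left(-1057\right) = - \frac{1057}{2} \approx -528.5$)
$\frac{4067 + I}{-2292 + 1611} = \frac{4067 - \frac{1057}{2}}{-2292 + 1611} = \frac{7077}{2 \left(-681\right)} = \frac{7077}{2} \left(- \frac{1}{681}\right) = - \frac{2359}{454}$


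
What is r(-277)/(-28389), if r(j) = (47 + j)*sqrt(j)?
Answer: 230*I*sqrt(277)/28389 ≈ 0.13484*I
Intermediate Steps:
r(j) = sqrt(j)*(47 + j)
r(-277)/(-28389) = (sqrt(-277)*(47 - 277))/(-28389) = ((I*sqrt(277))*(-230))*(-1/28389) = -230*I*sqrt(277)*(-1/28389) = 230*I*sqrt(277)/28389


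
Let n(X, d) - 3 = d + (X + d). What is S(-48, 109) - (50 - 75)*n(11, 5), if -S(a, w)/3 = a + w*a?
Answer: 16440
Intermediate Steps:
n(X, d) = 3 + X + 2*d (n(X, d) = 3 + (d + (X + d)) = 3 + (X + 2*d) = 3 + X + 2*d)
S(a, w) = -3*a - 3*a*w (S(a, w) = -3*(a + w*a) = -3*(a + a*w) = -3*a - 3*a*w)
S(-48, 109) - (50 - 75)*n(11, 5) = -3*(-48)*(1 + 109) - (50 - 75)*(3 + 11 + 2*5) = -3*(-48)*110 - (-25)*(3 + 11 + 10) = 15840 - (-25)*24 = 15840 - 1*(-600) = 15840 + 600 = 16440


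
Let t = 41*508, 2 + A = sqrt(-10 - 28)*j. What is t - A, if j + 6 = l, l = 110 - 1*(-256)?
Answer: 20830 - 360*I*sqrt(38) ≈ 20830.0 - 2219.2*I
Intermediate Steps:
l = 366 (l = 110 + 256 = 366)
j = 360 (j = -6 + 366 = 360)
A = -2 + 360*I*sqrt(38) (A = -2 + sqrt(-10 - 28)*360 = -2 + sqrt(-38)*360 = -2 + (I*sqrt(38))*360 = -2 + 360*I*sqrt(38) ≈ -2.0 + 2219.2*I)
t = 20828
t - A = 20828 - (-2 + 360*I*sqrt(38)) = 20828 + (2 - 360*I*sqrt(38)) = 20830 - 360*I*sqrt(38)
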